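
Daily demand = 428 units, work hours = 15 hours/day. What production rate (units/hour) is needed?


Formula: Production Rate = Daily Demand / Available Hours
Rate = 428 units/day / 15 hours/day
Rate = 28.5 units/hour

28.5 units/hour


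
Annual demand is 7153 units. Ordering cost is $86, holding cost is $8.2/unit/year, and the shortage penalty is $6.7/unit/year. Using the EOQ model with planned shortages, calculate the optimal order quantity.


Formula: EOQ* = sqrt(2DS/H) * sqrt((H+P)/P)
Base EOQ = sqrt(2*7153*86/8.2) = 387.35 units
Correction = sqrt((8.2+6.7)/6.7) = 1.49127
EOQ* = 387.35 * 1.49127 = 577.6 units

577.6 units


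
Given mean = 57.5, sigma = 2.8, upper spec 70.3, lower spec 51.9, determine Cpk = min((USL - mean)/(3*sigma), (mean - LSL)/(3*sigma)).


Cpu = (70.3 - 57.5) / (3 * 2.8) = 1.52
Cpl = (57.5 - 51.9) / (3 * 2.8) = 0.67
Cpk = min(1.52, 0.67) = 0.67

0.67


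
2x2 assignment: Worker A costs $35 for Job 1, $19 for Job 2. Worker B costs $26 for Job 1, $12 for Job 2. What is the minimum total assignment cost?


Option 1: A->1 + B->2 = $35 + $12 = $47
Option 2: A->2 + B->1 = $19 + $26 = $45
Min cost = min($47, $45) = $45

$45


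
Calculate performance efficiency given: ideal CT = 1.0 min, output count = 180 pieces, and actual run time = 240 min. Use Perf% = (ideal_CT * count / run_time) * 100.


Formula: Performance = (Ideal CT * Total Count) / Run Time * 100
Ideal output time = 1.0 * 180 = 180.0 min
Performance = 180.0 / 240 * 100 = 75.0%

75.0%


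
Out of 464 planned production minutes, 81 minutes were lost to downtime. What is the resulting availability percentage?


Formula: Availability = (Planned Time - Downtime) / Planned Time * 100
Uptime = 464 - 81 = 383 min
Availability = 383 / 464 * 100 = 82.5%

82.5%


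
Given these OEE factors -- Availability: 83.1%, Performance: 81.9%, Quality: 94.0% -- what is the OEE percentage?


Formula: OEE = Availability * Performance * Quality / 10000
A * P = 83.1% * 81.9% / 100 = 68.06%
OEE = 68.06% * 94.0% / 100 = 64.0%

64.0%


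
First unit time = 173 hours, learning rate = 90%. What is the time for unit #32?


Formula: T_n = T_1 * (learning_rate)^(log2(n)) where learning_rate = rate/100
Doublings = log2(32) = 5
T_n = 173 * 0.9^5
T_n = 173 * 0.5905 = 102.2 hours

102.2 hours


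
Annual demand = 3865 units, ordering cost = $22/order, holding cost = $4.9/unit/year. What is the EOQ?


Formula: EOQ = sqrt(2 * D * S / H)
Numerator: 2 * 3865 * 22 = 170060
2DS/H = 170060 / 4.9 = 34706.1
EOQ = sqrt(34706.1) = 186.3 units

186.3 units


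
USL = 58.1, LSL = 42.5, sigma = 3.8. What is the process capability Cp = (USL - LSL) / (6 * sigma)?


Cp = (58.1 - 42.5) / (6 * 3.8)

0.68


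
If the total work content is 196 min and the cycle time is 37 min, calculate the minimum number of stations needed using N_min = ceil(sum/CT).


Formula: N_min = ceil(Sum of Task Times / Cycle Time)
N_min = ceil(196 min / 37 min) = ceil(5.2973)
N_min = 6 stations

6


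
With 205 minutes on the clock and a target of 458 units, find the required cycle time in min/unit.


Formula: CT = Available Time / Number of Units
CT = 205 min / 458 units
CT = 0.45 min/unit

0.45 min/unit


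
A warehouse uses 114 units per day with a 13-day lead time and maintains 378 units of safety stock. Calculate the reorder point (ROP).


Formula: ROP = (Daily Demand * Lead Time) + Safety Stock
Demand during lead time = 114 * 13 = 1482 units
ROP = 1482 + 378 = 1860 units

1860 units


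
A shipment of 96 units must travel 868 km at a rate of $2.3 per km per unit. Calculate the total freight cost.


TC = dist * cost * units = 868 * 2.3 * 96 = $191654.40

$191654.40


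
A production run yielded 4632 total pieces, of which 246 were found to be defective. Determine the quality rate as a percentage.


Formula: Quality Rate = Good Pieces / Total Pieces * 100
Good pieces = 4632 - 246 = 4386
QR = 4386 / 4632 * 100 = 94.7%

94.7%


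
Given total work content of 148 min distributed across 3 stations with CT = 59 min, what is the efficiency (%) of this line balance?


Formula: Efficiency = Sum of Task Times / (N_stations * CT) * 100
Total station capacity = 3 stations * 59 min = 177 min
Efficiency = 148 / 177 * 100 = 83.6%

83.6%


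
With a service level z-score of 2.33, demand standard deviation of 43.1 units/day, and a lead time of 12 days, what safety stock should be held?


Formula: SS = z * sigma_d * sqrt(LT)
sqrt(LT) = sqrt(12) = 3.4641
SS = 2.33 * 43.1 * 3.4641
SS = 347.9 units

347.9 units


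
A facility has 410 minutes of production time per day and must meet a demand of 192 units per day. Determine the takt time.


Formula: Takt Time = Available Production Time / Customer Demand
Takt = 410 min/day / 192 units/day
Takt = 2.14 min/unit

2.14 min/unit


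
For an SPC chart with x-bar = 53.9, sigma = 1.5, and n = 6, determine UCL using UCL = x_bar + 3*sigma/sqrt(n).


UCL = 53.9 + 3 * 1.5 / sqrt(6)

55.74


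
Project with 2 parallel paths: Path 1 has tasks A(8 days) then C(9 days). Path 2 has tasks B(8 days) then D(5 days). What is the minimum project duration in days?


Path 1 = 8 + 9 = 17 days
Path 2 = 8 + 5 = 13 days
Duration = max(17, 13) = 17 days

17 days


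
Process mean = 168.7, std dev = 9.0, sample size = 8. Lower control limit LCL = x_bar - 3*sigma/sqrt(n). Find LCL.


LCL = 168.7 - 3 * 9.0 / sqrt(8)

159.15


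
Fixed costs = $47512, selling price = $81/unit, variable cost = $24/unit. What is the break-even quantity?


Formula: BEQ = Fixed Costs / (Price - Variable Cost)
Contribution margin = $81 - $24 = $57/unit
BEQ = ceil($47512 / $57/unit) = ceil(833.54) = 834 units

834 units


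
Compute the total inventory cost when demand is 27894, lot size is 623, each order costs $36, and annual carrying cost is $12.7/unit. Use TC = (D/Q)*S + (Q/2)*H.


TC = 27894/623 * 36 + 623/2 * 12.7

$5567.90


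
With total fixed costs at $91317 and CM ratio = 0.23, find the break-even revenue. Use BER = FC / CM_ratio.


Formula: BER = Fixed Costs / Contribution Margin Ratio
BER = $91317 / 0.23
BER = $397030.43 (to the nearest cent)

$397030.43


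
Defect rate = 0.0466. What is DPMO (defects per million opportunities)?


DPMO = defect_rate * 1000000 = 0.0466 * 1000000

46600


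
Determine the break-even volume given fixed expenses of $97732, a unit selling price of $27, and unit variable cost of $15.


Formula: BEQ = Fixed Costs / (Price - Variable Cost)
Contribution margin = $27 - $15 = $12/unit
BEQ = ceil($97732 / $12/unit) = ceil(8144.33) = 8145 units

8145 units


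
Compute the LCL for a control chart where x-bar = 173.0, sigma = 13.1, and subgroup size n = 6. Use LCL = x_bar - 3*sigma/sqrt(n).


LCL = 173.0 - 3 * 13.1 / sqrt(6)

156.96


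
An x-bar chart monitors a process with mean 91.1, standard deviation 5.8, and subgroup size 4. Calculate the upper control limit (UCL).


UCL = 91.1 + 3 * 5.8 / sqrt(4)

99.8


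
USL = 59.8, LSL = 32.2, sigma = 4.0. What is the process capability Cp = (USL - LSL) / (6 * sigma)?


Cp = (59.8 - 32.2) / (6 * 4.0)

1.15


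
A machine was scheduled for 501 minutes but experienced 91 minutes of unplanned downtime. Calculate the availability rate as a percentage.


Formula: Availability = (Planned Time - Downtime) / Planned Time * 100
Uptime = 501 - 91 = 410 min
Availability = 410 / 501 * 100 = 81.8%

81.8%


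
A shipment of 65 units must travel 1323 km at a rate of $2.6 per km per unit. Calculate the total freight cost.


TC = dist * cost * units = 1323 * 2.6 * 65 = $223587.00

$223587.00


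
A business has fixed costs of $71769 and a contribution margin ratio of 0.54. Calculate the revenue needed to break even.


Formula: BER = Fixed Costs / Contribution Margin Ratio
BER = $71769 / 0.54
BER = $132905.56 (to the nearest cent)

$132905.56


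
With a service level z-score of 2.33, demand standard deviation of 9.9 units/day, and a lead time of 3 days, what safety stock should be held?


Formula: SS = z * sigma_d * sqrt(LT)
sqrt(LT) = sqrt(3) = 1.7321
SS = 2.33 * 9.9 * 1.7321
SS = 40.0 units

40.0 units


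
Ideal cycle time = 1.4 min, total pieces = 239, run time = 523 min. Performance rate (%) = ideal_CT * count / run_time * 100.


Formula: Performance = (Ideal CT * Total Count) / Run Time * 100
Ideal output time = 1.4 * 239 = 334.6 min
Performance = 334.6 / 523 * 100 = 64.0%

64.0%


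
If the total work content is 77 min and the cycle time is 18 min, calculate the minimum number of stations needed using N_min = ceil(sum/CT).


Formula: N_min = ceil(Sum of Task Times / Cycle Time)
N_min = ceil(77 min / 18 min) = ceil(4.2778)
N_min = 5 stations

5


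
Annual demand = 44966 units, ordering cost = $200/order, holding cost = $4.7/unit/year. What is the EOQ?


Formula: EOQ = sqrt(2 * D * S / H)
Numerator: 2 * 44966 * 200 = 17986400
2DS/H = 17986400 / 4.7 = 3826893.6
EOQ = sqrt(3826893.6) = 1956.2 units

1956.2 units


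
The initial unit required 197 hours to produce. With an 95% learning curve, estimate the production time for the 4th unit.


Formula: T_n = T_1 * (learning_rate)^(log2(n)) where learning_rate = rate/100
Doublings = log2(4) = 2
T_n = 197 * 0.95^2
T_n = 197 * 0.9025 = 177.8 hours

177.8 hours


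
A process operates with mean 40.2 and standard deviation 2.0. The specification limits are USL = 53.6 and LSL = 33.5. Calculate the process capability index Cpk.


Cpu = (53.6 - 40.2) / (3 * 2.0) = 2.23
Cpl = (40.2 - 33.5) / (3 * 2.0) = 1.12
Cpk = min(2.23, 1.12) = 1.12

1.12


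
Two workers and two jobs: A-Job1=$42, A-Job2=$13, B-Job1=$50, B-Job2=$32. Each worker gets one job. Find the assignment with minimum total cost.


Option 1: A->1 + B->2 = $42 + $32 = $74
Option 2: A->2 + B->1 = $13 + $50 = $63
Min cost = min($74, $63) = $63

$63


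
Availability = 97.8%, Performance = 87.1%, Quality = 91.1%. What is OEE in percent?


Formula: OEE = Availability * Performance * Quality / 10000
A * P = 97.8% * 87.1% / 100 = 85.18%
OEE = 85.18% * 91.1% / 100 = 77.6%

77.6%


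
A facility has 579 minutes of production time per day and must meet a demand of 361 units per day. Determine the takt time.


Formula: Takt Time = Available Production Time / Customer Demand
Takt = 579 min/day / 361 units/day
Takt = 1.6 min/unit

1.6 min/unit


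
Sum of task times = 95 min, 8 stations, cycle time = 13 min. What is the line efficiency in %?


Formula: Efficiency = Sum of Task Times / (N_stations * CT) * 100
Total station capacity = 8 stations * 13 min = 104 min
Efficiency = 95 / 104 * 100 = 91.3%

91.3%


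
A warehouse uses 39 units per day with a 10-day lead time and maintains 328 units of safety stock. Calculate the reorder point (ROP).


Formula: ROP = (Daily Demand * Lead Time) + Safety Stock
Demand during lead time = 39 * 10 = 390 units
ROP = 390 + 328 = 718 units

718 units


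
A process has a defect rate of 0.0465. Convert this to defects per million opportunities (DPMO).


DPMO = defect_rate * 1000000 = 0.0465 * 1000000

46500


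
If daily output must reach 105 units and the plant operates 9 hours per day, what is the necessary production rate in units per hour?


Formula: Production Rate = Daily Demand / Available Hours
Rate = 105 units/day / 9 hours/day
Rate = 11.7 units/hour

11.7 units/hour


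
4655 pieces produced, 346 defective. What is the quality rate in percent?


Formula: Quality Rate = Good Pieces / Total Pieces * 100
Good pieces = 4655 - 346 = 4309
QR = 4309 / 4655 * 100 = 92.6%

92.6%


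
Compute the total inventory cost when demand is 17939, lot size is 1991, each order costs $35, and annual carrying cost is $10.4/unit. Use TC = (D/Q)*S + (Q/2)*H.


TC = 17939/1991 * 35 + 1991/2 * 10.4

$10668.55


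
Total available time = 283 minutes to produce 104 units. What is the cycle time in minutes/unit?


Formula: CT = Available Time / Number of Units
CT = 283 min / 104 units
CT = 2.72 min/unit

2.72 min/unit


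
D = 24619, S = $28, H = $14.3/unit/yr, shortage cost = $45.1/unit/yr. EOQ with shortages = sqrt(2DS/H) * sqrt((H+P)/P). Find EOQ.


Formula: EOQ* = sqrt(2DS/H) * sqrt((H+P)/P)
Base EOQ = sqrt(2*24619*28/14.3) = 310.5 units
Correction = sqrt((14.3+45.1)/45.1) = 1.14764
EOQ* = 310.5 * 1.14764 = 356.3 units

356.3 units


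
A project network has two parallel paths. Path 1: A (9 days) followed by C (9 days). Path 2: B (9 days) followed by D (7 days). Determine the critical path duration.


Path 1 = 9 + 9 = 18 days
Path 2 = 9 + 7 = 16 days
Duration = max(18, 16) = 18 days

18 days


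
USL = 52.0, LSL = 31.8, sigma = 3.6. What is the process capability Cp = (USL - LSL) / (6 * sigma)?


Cp = (52.0 - 31.8) / (6 * 3.6)

0.94


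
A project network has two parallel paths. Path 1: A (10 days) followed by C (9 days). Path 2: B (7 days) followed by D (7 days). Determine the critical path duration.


Path 1 = 10 + 9 = 19 days
Path 2 = 7 + 7 = 14 days
Duration = max(19, 14) = 19 days

19 days


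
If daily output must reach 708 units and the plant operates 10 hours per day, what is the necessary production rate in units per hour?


Formula: Production Rate = Daily Demand / Available Hours
Rate = 708 units/day / 10 hours/day
Rate = 70.8 units/hour

70.8 units/hour


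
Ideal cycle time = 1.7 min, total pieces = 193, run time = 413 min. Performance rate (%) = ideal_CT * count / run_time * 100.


Formula: Performance = (Ideal CT * Total Count) / Run Time * 100
Ideal output time = 1.7 * 193 = 328.1 min
Performance = 328.1 / 413 * 100 = 79.4%

79.4%


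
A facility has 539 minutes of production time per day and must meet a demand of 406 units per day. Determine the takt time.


Formula: Takt Time = Available Production Time / Customer Demand
Takt = 539 min/day / 406 units/day
Takt = 1.33 min/unit

1.33 min/unit


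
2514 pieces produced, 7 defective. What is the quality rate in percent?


Formula: Quality Rate = Good Pieces / Total Pieces * 100
Good pieces = 2514 - 7 = 2507
QR = 2507 / 2514 * 100 = 99.7%

99.7%


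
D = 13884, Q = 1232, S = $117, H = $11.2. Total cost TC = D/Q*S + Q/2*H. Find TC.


TC = 13884/1232 * 117 + 1232/2 * 11.2

$8217.73


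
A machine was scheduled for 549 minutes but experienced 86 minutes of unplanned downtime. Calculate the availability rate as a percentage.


Formula: Availability = (Planned Time - Downtime) / Planned Time * 100
Uptime = 549 - 86 = 463 min
Availability = 463 / 549 * 100 = 84.3%

84.3%


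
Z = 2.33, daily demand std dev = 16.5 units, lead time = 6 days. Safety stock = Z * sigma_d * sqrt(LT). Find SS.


Formula: SS = z * sigma_d * sqrt(LT)
sqrt(LT) = sqrt(6) = 2.4495
SS = 2.33 * 16.5 * 2.4495
SS = 94.2 units

94.2 units


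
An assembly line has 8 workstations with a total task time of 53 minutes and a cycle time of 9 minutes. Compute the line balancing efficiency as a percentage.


Formula: Efficiency = Sum of Task Times / (N_stations * CT) * 100
Total station capacity = 8 stations * 9 min = 72 min
Efficiency = 53 / 72 * 100 = 73.6%

73.6%


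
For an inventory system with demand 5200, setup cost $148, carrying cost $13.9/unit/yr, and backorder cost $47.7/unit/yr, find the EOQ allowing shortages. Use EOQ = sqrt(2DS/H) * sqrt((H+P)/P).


Formula: EOQ* = sqrt(2DS/H) * sqrt((H+P)/P)
Base EOQ = sqrt(2*5200*148/13.9) = 332.77 units
Correction = sqrt((13.9+47.7)/47.7) = 1.1364
EOQ* = 332.77 * 1.1364 = 378.2 units

378.2 units


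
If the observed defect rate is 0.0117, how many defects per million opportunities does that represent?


DPMO = defect_rate * 1000000 = 0.0117 * 1000000

11700


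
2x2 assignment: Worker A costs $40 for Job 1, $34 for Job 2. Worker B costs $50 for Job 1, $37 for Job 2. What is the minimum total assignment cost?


Option 1: A->1 + B->2 = $40 + $37 = $77
Option 2: A->2 + B->1 = $34 + $50 = $84
Min cost = min($77, $84) = $77

$77


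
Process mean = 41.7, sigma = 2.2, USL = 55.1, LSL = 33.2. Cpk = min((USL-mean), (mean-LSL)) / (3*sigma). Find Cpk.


Cpu = (55.1 - 41.7) / (3 * 2.2) = 2.03
Cpl = (41.7 - 33.2) / (3 * 2.2) = 1.29
Cpk = min(2.03, 1.29) = 1.29

1.29


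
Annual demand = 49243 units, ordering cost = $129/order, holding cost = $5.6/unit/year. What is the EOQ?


Formula: EOQ = sqrt(2 * D * S / H)
Numerator: 2 * 49243 * 129 = 12704694
2DS/H = 12704694 / 5.6 = 2268695.4
EOQ = sqrt(2268695.4) = 1506.2 units

1506.2 units


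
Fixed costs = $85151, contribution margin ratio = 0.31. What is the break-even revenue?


Formula: BER = Fixed Costs / Contribution Margin Ratio
BER = $85151 / 0.31
BER = $274680.65 (to the nearest cent)

$274680.65


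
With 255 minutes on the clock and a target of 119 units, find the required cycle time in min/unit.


Formula: CT = Available Time / Number of Units
CT = 255 min / 119 units
CT = 2.14 min/unit

2.14 min/unit


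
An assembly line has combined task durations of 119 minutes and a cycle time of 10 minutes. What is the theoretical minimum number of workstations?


Formula: N_min = ceil(Sum of Task Times / Cycle Time)
N_min = ceil(119 min / 10 min) = ceil(11.9)
N_min = 12 stations

12


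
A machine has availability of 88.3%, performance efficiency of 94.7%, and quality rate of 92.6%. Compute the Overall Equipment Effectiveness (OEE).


Formula: OEE = Availability * Performance * Quality / 10000
A * P = 88.3% * 94.7% / 100 = 83.62%
OEE = 83.62% * 92.6% / 100 = 77.4%

77.4%


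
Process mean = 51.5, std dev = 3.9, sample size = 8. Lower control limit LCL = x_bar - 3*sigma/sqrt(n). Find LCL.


LCL = 51.5 - 3 * 3.9 / sqrt(8)

47.36


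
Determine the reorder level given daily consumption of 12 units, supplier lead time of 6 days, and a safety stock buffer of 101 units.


Formula: ROP = (Daily Demand * Lead Time) + Safety Stock
Demand during lead time = 12 * 6 = 72 units
ROP = 72 + 101 = 173 units

173 units


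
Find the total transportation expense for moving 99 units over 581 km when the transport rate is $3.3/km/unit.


TC = dist * cost * units = 581 * 3.3 * 99 = $189812.70

$189812.70


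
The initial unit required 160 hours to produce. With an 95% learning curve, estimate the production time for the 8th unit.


Formula: T_n = T_1 * (learning_rate)^(log2(n)) where learning_rate = rate/100
Doublings = log2(8) = 3
T_n = 160 * 0.95^3
T_n = 160 * 0.8574 = 137.2 hours

137.2 hours


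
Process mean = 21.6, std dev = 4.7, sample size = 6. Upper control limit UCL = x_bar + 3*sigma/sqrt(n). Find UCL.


UCL = 21.6 + 3 * 4.7 / sqrt(6)

27.36


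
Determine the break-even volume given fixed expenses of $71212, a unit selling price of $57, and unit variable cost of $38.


Formula: BEQ = Fixed Costs / (Price - Variable Cost)
Contribution margin = $57 - $38 = $19/unit
BEQ = ceil($71212 / $19/unit) = ceil(3748.0) = 3748 units

3748 units


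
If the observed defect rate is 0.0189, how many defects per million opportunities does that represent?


DPMO = defect_rate * 1000000 = 0.0189 * 1000000

18900


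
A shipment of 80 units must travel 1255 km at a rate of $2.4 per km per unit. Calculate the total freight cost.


TC = dist * cost * units = 1255 * 2.4 * 80 = $240960.00

$240960.00


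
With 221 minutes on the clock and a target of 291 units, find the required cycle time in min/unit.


Formula: CT = Available Time / Number of Units
CT = 221 min / 291 units
CT = 0.76 min/unit

0.76 min/unit


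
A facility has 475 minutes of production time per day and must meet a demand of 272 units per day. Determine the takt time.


Formula: Takt Time = Available Production Time / Customer Demand
Takt = 475 min/day / 272 units/day
Takt = 1.75 min/unit

1.75 min/unit


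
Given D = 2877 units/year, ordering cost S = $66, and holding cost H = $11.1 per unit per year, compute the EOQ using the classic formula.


Formula: EOQ = sqrt(2 * D * S / H)
Numerator: 2 * 2877 * 66 = 379764
2DS/H = 379764 / 11.1 = 34213.0
EOQ = sqrt(34213.0) = 185.0 units

185.0 units


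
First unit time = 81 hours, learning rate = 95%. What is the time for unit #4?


Formula: T_n = T_1 * (learning_rate)^(log2(n)) where learning_rate = rate/100
Doublings = log2(4) = 2
T_n = 81 * 0.95^2
T_n = 81 * 0.9025 = 73.1 hours

73.1 hours


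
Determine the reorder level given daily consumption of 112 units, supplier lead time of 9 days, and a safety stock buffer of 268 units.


Formula: ROP = (Daily Demand * Lead Time) + Safety Stock
Demand during lead time = 112 * 9 = 1008 units
ROP = 1008 + 268 = 1276 units

1276 units


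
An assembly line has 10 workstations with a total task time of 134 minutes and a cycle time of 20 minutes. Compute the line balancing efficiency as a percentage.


Formula: Efficiency = Sum of Task Times / (N_stations * CT) * 100
Total station capacity = 10 stations * 20 min = 200 min
Efficiency = 134 / 200 * 100 = 67.0%

67.0%


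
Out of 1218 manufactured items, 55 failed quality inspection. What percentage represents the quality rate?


Formula: Quality Rate = Good Pieces / Total Pieces * 100
Good pieces = 1218 - 55 = 1163
QR = 1163 / 1218 * 100 = 95.5%

95.5%


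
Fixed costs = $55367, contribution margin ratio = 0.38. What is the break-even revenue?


Formula: BER = Fixed Costs / Contribution Margin Ratio
BER = $55367 / 0.38
BER = $145702.63 (to the nearest cent)

$145702.63


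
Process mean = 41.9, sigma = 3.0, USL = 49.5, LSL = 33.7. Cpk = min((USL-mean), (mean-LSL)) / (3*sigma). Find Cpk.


Cpu = (49.5 - 41.9) / (3 * 3.0) = 0.84
Cpl = (41.9 - 33.7) / (3 * 3.0) = 0.91
Cpk = min(0.84, 0.91) = 0.84

0.84


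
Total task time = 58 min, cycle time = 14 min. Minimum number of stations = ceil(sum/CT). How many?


Formula: N_min = ceil(Sum of Task Times / Cycle Time)
N_min = ceil(58 min / 14 min) = ceil(4.1429)
N_min = 5 stations

5


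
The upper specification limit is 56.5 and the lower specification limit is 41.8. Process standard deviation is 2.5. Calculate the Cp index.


Cp = (56.5 - 41.8) / (6 * 2.5)

0.98


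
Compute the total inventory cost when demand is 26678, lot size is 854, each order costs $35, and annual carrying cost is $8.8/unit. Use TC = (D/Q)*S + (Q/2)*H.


TC = 26678/854 * 35 + 854/2 * 8.8

$4850.96


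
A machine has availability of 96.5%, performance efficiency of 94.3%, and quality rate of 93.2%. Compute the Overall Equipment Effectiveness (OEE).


Formula: OEE = Availability * Performance * Quality / 10000
A * P = 96.5% * 94.3% / 100 = 91.0%
OEE = 91.0% * 93.2% / 100 = 84.8%

84.8%


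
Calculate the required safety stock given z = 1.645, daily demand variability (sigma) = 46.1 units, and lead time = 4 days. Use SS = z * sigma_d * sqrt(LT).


Formula: SS = z * sigma_d * sqrt(LT)
sqrt(LT) = sqrt(4) = 2.0
SS = 1.645 * 46.1 * 2.0
SS = 151.7 units

151.7 units


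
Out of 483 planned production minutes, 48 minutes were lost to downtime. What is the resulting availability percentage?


Formula: Availability = (Planned Time - Downtime) / Planned Time * 100
Uptime = 483 - 48 = 435 min
Availability = 435 / 483 * 100 = 90.1%

90.1%


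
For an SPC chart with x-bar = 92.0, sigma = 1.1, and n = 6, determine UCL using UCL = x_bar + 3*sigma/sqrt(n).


UCL = 92.0 + 3 * 1.1 / sqrt(6)

93.35


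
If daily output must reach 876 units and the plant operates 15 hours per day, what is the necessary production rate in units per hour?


Formula: Production Rate = Daily Demand / Available Hours
Rate = 876 units/day / 15 hours/day
Rate = 58.4 units/hour

58.4 units/hour


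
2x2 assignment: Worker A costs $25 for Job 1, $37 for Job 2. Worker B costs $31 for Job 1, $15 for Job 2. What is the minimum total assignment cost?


Option 1: A->1 + B->2 = $25 + $15 = $40
Option 2: A->2 + B->1 = $37 + $31 = $68
Min cost = min($40, $68) = $40

$40


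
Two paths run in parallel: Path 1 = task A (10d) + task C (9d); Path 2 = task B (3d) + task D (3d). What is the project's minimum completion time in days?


Path 1 = 10 + 9 = 19 days
Path 2 = 3 + 3 = 6 days
Duration = max(19, 6) = 19 days

19 days


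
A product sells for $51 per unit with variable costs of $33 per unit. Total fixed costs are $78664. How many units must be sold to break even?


Formula: BEQ = Fixed Costs / (Price - Variable Cost)
Contribution margin = $51 - $33 = $18/unit
BEQ = ceil($78664 / $18/unit) = ceil(4370.22) = 4371 units

4371 units


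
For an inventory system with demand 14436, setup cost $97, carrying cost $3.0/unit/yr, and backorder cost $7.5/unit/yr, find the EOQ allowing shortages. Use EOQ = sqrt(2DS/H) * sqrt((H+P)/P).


Formula: EOQ* = sqrt(2DS/H) * sqrt((H+P)/P)
Base EOQ = sqrt(2*14436*97/3.0) = 966.19 units
Correction = sqrt((3.0+7.5)/7.5) = 1.18322
EOQ* = 966.19 * 1.18322 = 1143.2 units

1143.2 units


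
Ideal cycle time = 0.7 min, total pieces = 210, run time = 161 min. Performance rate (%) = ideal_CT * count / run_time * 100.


Formula: Performance = (Ideal CT * Total Count) / Run Time * 100
Ideal output time = 0.7 * 210 = 147.0 min
Performance = 147.0 / 161 * 100 = 91.3%

91.3%


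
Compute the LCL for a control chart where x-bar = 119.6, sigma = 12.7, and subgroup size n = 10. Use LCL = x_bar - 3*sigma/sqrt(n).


LCL = 119.6 - 3 * 12.7 / sqrt(10)

107.55


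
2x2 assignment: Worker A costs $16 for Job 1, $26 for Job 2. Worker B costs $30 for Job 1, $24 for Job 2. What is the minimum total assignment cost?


Option 1: A->1 + B->2 = $16 + $24 = $40
Option 2: A->2 + B->1 = $26 + $30 = $56
Min cost = min($40, $56) = $40

$40


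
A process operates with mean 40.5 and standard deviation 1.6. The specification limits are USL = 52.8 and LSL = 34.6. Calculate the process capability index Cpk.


Cpu = (52.8 - 40.5) / (3 * 1.6) = 2.56
Cpl = (40.5 - 34.6) / (3 * 1.6) = 1.23
Cpk = min(2.56, 1.23) = 1.23

1.23


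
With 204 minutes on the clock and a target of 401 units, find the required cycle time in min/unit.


Formula: CT = Available Time / Number of Units
CT = 204 min / 401 units
CT = 0.51 min/unit

0.51 min/unit


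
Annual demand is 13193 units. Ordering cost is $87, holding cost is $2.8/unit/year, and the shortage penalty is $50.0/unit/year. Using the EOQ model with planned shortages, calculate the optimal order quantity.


Formula: EOQ* = sqrt(2DS/H) * sqrt((H+P)/P)
Base EOQ = sqrt(2*13193*87/2.8) = 905.46 units
Correction = sqrt((2.8+50.0)/50.0) = 1.02762
EOQ* = 905.46 * 1.02762 = 930.5 units

930.5 units


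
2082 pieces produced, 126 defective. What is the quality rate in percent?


Formula: Quality Rate = Good Pieces / Total Pieces * 100
Good pieces = 2082 - 126 = 1956
QR = 1956 / 2082 * 100 = 93.9%

93.9%


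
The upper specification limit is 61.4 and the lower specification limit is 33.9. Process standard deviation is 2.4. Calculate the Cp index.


Cp = (61.4 - 33.9) / (6 * 2.4)

1.91


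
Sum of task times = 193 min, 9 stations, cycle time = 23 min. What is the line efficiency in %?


Formula: Efficiency = Sum of Task Times / (N_stations * CT) * 100
Total station capacity = 9 stations * 23 min = 207 min
Efficiency = 193 / 207 * 100 = 93.2%

93.2%


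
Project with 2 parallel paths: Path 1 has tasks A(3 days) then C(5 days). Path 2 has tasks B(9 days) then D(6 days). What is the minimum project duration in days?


Path 1 = 3 + 5 = 8 days
Path 2 = 9 + 6 = 15 days
Duration = max(8, 15) = 15 days

15 days


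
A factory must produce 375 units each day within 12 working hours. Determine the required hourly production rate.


Formula: Production Rate = Daily Demand / Available Hours
Rate = 375 units/day / 12 hours/day
Rate = 31.3 units/hour

31.3 units/hour


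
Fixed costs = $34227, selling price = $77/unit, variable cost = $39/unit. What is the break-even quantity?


Formula: BEQ = Fixed Costs / (Price - Variable Cost)
Contribution margin = $77 - $39 = $38/unit
BEQ = ceil($34227 / $38/unit) = ceil(900.71) = 901 units

901 units


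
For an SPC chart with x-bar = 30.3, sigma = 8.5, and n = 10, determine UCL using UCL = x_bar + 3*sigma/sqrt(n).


UCL = 30.3 + 3 * 8.5 / sqrt(10)

38.36


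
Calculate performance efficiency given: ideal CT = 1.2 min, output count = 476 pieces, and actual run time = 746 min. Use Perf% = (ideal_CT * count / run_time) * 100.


Formula: Performance = (Ideal CT * Total Count) / Run Time * 100
Ideal output time = 1.2 * 476 = 571.2 min
Performance = 571.2 / 746 * 100 = 76.6%

76.6%


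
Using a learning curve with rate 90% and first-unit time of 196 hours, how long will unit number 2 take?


Formula: T_n = T_1 * (learning_rate)^(log2(n)) where learning_rate = rate/100
Doublings = log2(2) = 1
T_n = 196 * 0.9^1
T_n = 196 * 0.9 = 176.4 hours

176.4 hours


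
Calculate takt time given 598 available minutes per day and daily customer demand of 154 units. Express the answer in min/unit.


Formula: Takt Time = Available Production Time / Customer Demand
Takt = 598 min/day / 154 units/day
Takt = 3.88 min/unit

3.88 min/unit


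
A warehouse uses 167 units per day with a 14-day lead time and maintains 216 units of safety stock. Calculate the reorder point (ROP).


Formula: ROP = (Daily Demand * Lead Time) + Safety Stock
Demand during lead time = 167 * 14 = 2338 units
ROP = 2338 + 216 = 2554 units

2554 units


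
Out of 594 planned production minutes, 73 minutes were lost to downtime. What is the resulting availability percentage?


Formula: Availability = (Planned Time - Downtime) / Planned Time * 100
Uptime = 594 - 73 = 521 min
Availability = 521 / 594 * 100 = 87.7%

87.7%


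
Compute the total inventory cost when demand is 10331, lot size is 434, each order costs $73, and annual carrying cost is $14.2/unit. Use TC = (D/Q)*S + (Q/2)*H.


TC = 10331/434 * 73 + 434/2 * 14.2

$4819.10


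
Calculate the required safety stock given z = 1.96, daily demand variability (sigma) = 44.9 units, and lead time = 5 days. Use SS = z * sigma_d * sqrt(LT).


Formula: SS = z * sigma_d * sqrt(LT)
sqrt(LT) = sqrt(5) = 2.2361
SS = 1.96 * 44.9 * 2.2361
SS = 196.8 units

196.8 units


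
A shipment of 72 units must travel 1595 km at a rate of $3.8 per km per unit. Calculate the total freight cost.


TC = dist * cost * units = 1595 * 3.8 * 72 = $436392.00

$436392.00


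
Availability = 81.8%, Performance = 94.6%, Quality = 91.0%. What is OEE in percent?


Formula: OEE = Availability * Performance * Quality / 10000
A * P = 81.8% * 94.6% / 100 = 77.38%
OEE = 77.38% * 91.0% / 100 = 70.4%

70.4%


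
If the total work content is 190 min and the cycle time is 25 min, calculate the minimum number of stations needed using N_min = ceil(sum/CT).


Formula: N_min = ceil(Sum of Task Times / Cycle Time)
N_min = ceil(190 min / 25 min) = ceil(7.6)
N_min = 8 stations

8


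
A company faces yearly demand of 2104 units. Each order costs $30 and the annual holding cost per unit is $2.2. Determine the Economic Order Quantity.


Formula: EOQ = sqrt(2 * D * S / H)
Numerator: 2 * 2104 * 30 = 126240
2DS/H = 126240 / 2.2 = 57381.8
EOQ = sqrt(57381.8) = 239.5 units

239.5 units


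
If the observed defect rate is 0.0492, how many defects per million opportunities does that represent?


DPMO = defect_rate * 1000000 = 0.0492 * 1000000

49200


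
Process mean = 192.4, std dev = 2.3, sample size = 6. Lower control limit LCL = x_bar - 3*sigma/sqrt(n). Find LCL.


LCL = 192.4 - 3 * 2.3 / sqrt(6)

189.58


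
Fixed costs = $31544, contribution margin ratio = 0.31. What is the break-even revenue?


Formula: BER = Fixed Costs / Contribution Margin Ratio
BER = $31544 / 0.31
BER = $101754.84 (to the nearest cent)

$101754.84


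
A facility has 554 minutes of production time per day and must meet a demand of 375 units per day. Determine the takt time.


Formula: Takt Time = Available Production Time / Customer Demand
Takt = 554 min/day / 375 units/day
Takt = 1.48 min/unit

1.48 min/unit


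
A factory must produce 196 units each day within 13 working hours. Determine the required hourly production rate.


Formula: Production Rate = Daily Demand / Available Hours
Rate = 196 units/day / 13 hours/day
Rate = 15.1 units/hour

15.1 units/hour


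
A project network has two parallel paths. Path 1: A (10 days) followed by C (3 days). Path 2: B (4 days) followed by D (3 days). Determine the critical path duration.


Path 1 = 10 + 3 = 13 days
Path 2 = 4 + 3 = 7 days
Duration = max(13, 7) = 13 days

13 days


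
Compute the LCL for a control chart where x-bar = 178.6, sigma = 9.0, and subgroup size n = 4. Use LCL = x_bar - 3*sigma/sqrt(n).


LCL = 178.6 - 3 * 9.0 / sqrt(4)

165.1


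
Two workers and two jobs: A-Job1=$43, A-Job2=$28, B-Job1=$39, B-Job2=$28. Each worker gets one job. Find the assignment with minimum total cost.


Option 1: A->1 + B->2 = $43 + $28 = $71
Option 2: A->2 + B->1 = $28 + $39 = $67
Min cost = min($71, $67) = $67

$67


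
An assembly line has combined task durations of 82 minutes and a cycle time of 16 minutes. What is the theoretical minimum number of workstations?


Formula: N_min = ceil(Sum of Task Times / Cycle Time)
N_min = ceil(82 min / 16 min) = ceil(5.125)
N_min = 6 stations

6


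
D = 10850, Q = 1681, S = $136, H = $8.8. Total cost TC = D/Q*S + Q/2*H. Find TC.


TC = 10850/1681 * 136 + 1681/2 * 8.8

$8274.21


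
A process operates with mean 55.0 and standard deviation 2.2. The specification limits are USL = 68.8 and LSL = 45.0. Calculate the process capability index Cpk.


Cpu = (68.8 - 55.0) / (3 * 2.2) = 2.09
Cpl = (55.0 - 45.0) / (3 * 2.2) = 1.52
Cpk = min(2.09, 1.52) = 1.52

1.52


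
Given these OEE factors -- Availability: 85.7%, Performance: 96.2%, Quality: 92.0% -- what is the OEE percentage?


Formula: OEE = Availability * Performance * Quality / 10000
A * P = 85.7% * 96.2% / 100 = 82.44%
OEE = 82.44% * 92.0% / 100 = 75.8%

75.8%


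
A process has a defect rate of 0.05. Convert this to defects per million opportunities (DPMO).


DPMO = defect_rate * 1000000 = 0.05 * 1000000

50000


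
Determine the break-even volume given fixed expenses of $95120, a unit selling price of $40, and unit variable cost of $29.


Formula: BEQ = Fixed Costs / (Price - Variable Cost)
Contribution margin = $40 - $29 = $11/unit
BEQ = ceil($95120 / $11/unit) = ceil(8647.27) = 8648 units

8648 units


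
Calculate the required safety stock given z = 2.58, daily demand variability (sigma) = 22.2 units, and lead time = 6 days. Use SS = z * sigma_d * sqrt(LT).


Formula: SS = z * sigma_d * sqrt(LT)
sqrt(LT) = sqrt(6) = 2.4495
SS = 2.58 * 22.2 * 2.4495
SS = 140.3 units

140.3 units


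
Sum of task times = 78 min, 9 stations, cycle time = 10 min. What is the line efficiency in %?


Formula: Efficiency = Sum of Task Times / (N_stations * CT) * 100
Total station capacity = 9 stations * 10 min = 90 min
Efficiency = 78 / 90 * 100 = 86.7%

86.7%


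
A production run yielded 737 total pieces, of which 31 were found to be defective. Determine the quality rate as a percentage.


Formula: Quality Rate = Good Pieces / Total Pieces * 100
Good pieces = 737 - 31 = 706
QR = 706 / 737 * 100 = 95.8%

95.8%


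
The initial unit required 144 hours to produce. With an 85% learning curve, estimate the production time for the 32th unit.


Formula: T_n = T_1 * (learning_rate)^(log2(n)) where learning_rate = rate/100
Doublings = log2(32) = 5
T_n = 144 * 0.85^5
T_n = 144 * 0.4437 = 63.9 hours

63.9 hours


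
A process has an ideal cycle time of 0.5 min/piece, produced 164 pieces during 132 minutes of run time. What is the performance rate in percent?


Formula: Performance = (Ideal CT * Total Count) / Run Time * 100
Ideal output time = 0.5 * 164 = 82.0 min
Performance = 82.0 / 132 * 100 = 62.1%

62.1%


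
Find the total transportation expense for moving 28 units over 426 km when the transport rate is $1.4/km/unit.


TC = dist * cost * units = 426 * 1.4 * 28 = $16699.20

$16699.20


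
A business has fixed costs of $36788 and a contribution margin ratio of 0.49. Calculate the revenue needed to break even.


Formula: BER = Fixed Costs / Contribution Margin Ratio
BER = $36788 / 0.49
BER = $75077.55 (to the nearest cent)

$75077.55


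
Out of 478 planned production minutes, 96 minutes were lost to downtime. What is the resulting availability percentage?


Formula: Availability = (Planned Time - Downtime) / Planned Time * 100
Uptime = 478 - 96 = 382 min
Availability = 382 / 478 * 100 = 79.9%

79.9%


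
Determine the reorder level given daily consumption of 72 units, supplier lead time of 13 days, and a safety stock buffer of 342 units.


Formula: ROP = (Daily Demand * Lead Time) + Safety Stock
Demand during lead time = 72 * 13 = 936 units
ROP = 936 + 342 = 1278 units

1278 units


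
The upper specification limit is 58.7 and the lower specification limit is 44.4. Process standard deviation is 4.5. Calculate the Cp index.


Cp = (58.7 - 44.4) / (6 * 4.5)

0.53


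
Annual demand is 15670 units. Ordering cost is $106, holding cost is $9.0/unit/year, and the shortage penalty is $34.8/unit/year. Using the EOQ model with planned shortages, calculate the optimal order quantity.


Formula: EOQ* = sqrt(2DS/H) * sqrt((H+P)/P)
Base EOQ = sqrt(2*15670*106/9.0) = 607.55 units
Correction = sqrt((9.0+34.8)/34.8) = 1.12188
EOQ* = 607.55 * 1.12188 = 681.6 units

681.6 units


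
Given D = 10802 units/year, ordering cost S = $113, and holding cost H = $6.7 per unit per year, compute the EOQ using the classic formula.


Formula: EOQ = sqrt(2 * D * S / H)
Numerator: 2 * 10802 * 113 = 2441252
2DS/H = 2441252 / 6.7 = 364366.0
EOQ = sqrt(364366.0) = 603.6 units

603.6 units


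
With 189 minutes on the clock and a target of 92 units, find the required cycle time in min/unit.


Formula: CT = Available Time / Number of Units
CT = 189 min / 92 units
CT = 2.05 min/unit

2.05 min/unit


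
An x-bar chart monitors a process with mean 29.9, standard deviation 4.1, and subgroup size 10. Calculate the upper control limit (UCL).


UCL = 29.9 + 3 * 4.1 / sqrt(10)

33.79


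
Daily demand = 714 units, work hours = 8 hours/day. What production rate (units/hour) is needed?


Formula: Production Rate = Daily Demand / Available Hours
Rate = 714 units/day / 8 hours/day
Rate = 89.3 units/hour

89.3 units/hour


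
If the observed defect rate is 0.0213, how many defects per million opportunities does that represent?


DPMO = defect_rate * 1000000 = 0.0213 * 1000000

21300


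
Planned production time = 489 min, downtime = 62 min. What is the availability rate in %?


Formula: Availability = (Planned Time - Downtime) / Planned Time * 100
Uptime = 489 - 62 = 427 min
Availability = 427 / 489 * 100 = 87.3%

87.3%


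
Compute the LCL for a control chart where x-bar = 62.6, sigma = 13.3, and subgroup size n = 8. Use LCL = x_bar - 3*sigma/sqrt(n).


LCL = 62.6 - 3 * 13.3 / sqrt(8)

48.49


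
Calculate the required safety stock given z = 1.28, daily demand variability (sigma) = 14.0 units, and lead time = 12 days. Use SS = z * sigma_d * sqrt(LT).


Formula: SS = z * sigma_d * sqrt(LT)
sqrt(LT) = sqrt(12) = 3.4641
SS = 1.28 * 14.0 * 3.4641
SS = 62.1 units

62.1 units


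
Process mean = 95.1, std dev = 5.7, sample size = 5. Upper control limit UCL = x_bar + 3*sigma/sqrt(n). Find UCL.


UCL = 95.1 + 3 * 5.7 / sqrt(5)

102.75


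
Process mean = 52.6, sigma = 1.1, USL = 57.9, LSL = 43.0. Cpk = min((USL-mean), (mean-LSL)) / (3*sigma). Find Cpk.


Cpu = (57.9 - 52.6) / (3 * 1.1) = 1.61
Cpl = (52.6 - 43.0) / (3 * 1.1) = 2.91
Cpk = min(1.61, 2.91) = 1.61

1.61


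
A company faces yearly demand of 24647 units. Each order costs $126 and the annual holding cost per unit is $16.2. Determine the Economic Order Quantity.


Formula: EOQ = sqrt(2 * D * S / H)
Numerator: 2 * 24647 * 126 = 6211044
2DS/H = 6211044 / 16.2 = 383397.8
EOQ = sqrt(383397.8) = 619.2 units

619.2 units
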